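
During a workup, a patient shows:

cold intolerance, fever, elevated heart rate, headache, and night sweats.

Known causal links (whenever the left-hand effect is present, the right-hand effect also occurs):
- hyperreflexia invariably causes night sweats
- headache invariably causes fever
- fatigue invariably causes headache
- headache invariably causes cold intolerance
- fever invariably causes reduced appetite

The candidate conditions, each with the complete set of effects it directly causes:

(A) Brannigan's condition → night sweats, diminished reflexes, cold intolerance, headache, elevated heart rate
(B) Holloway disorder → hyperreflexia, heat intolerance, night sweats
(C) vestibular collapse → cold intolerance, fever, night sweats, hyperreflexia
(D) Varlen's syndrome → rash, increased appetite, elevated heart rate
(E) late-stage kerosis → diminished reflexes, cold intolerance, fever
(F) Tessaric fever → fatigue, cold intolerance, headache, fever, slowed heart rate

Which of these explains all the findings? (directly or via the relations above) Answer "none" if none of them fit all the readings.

A

Per-candidate check:
(A) Brannigan's condition — cold intolerance ✓; fever ✓ (by headache → fever); elevated heart rate ✓; headache ✓; night sweats ✓
(B) Holloway disorder — cold intolerance ✗; fever ✗; elevated heart rate ✗; headache ✗; night sweats ✓
(C) vestibular collapse — cold intolerance ✓; fever ✓; elevated heart rate ✗; headache ✗; night sweats ✓
(D) Varlen's syndrome — cold intolerance ✗; fever ✗; elevated heart rate ✓; headache ✗; night sweats ✗
(E) late-stage kerosis — does not account for elevated heart rate, headache, night sweats
(F) Tessaric fever — cold intolerance ✓; fever ✓; elevated heart rate ✗; headache ✓; night sweats ✗
(A) is the only candidate with no mismatches.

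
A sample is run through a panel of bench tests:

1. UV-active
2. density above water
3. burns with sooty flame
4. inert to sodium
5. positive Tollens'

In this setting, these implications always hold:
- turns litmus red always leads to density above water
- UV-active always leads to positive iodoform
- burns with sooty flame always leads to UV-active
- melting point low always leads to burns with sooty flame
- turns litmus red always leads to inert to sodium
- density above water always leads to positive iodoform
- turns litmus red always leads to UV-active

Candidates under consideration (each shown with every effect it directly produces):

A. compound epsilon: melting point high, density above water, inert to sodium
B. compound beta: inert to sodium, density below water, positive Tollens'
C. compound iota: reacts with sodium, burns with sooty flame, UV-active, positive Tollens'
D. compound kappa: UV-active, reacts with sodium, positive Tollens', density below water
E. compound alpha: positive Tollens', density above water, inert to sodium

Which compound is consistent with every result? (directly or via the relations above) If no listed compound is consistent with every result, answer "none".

none

Per-candidate check:
(A) compound epsilon — does not account for UV-active, burns with sooty flame, positive Tollens'
(B) compound beta — UV-active -; density above water -; burns with sooty flame -; inert to sodium +; positive Tollens' +
(C) compound iota — fails on density above water, inert to sodium (predicts reacts with sodium, not inert to sodium)
(D) compound kappa — fails on density above water, burns with sooty flame, inert to sodium (predicts density below water, not density above water; predicts reacts with sodium, not inert to sodium)
(E) compound alpha — UV-active -; density above water +; burns with sooty flame -; inert to sodium +; positive Tollens' +
None of the listed candidates fits everything.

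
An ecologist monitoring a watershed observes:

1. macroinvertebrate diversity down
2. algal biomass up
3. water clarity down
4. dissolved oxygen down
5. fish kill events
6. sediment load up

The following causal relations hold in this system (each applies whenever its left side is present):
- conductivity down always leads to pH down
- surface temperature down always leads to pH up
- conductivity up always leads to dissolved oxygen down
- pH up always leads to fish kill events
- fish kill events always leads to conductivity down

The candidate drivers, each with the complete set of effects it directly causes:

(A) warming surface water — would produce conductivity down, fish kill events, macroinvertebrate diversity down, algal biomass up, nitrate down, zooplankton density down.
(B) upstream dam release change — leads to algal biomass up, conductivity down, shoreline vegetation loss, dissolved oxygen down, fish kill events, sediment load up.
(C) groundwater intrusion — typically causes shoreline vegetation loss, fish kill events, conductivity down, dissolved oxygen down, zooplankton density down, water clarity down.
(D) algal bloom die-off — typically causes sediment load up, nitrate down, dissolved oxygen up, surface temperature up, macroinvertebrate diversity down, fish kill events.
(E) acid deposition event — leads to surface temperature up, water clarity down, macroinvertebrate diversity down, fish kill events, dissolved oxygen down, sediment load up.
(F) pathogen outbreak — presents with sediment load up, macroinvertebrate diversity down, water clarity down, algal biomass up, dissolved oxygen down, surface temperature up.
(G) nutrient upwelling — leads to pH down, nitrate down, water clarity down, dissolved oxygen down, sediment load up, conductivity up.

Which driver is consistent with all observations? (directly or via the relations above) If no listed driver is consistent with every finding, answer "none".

Per-candidate check:
(A) warming surface water — macroinvertebrate diversity down ✓; algal biomass up ✓; water clarity down ✗; dissolved oxygen down ✗; fish kill events ✓; sediment load up ✗
(B) upstream dam release change — does not account for macroinvertebrate diversity down, water clarity down
(C) groundwater intrusion — macroinvertebrate diversity down ✗; algal biomass up ✗; water clarity down ✓; dissolved oxygen down ✓; fish kill events ✓; sediment load up ✗
(D) algal bloom die-off — fails on algal biomass up, water clarity down, dissolved oxygen down (predicts dissolved oxygen up, not dissolved oxygen down)
(E) acid deposition event — does not account for algal biomass up
(F) pathogen outbreak — does not account for fish kill events
(G) nutrient upwelling — macroinvertebrate diversity down ✗; algal biomass up ✗; water clarity down ✓; dissolved oxygen down ✓; fish kill events ✗; sediment load up ✓
None of the listed candidates fits everything.

none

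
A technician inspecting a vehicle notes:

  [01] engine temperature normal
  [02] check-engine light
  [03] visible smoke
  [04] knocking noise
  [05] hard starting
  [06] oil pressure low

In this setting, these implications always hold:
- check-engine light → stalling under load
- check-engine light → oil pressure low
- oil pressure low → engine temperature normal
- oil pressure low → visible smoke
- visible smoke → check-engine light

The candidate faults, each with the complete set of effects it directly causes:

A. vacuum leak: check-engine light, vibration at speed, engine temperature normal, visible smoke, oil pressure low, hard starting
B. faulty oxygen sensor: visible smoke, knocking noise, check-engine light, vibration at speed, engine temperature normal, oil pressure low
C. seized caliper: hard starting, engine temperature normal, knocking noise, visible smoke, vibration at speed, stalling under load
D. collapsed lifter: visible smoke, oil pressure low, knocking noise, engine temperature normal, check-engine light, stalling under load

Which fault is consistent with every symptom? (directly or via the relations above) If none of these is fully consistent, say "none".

C

Checking each candidate against the observations:
(A) vacuum leak — engine temperature normal match; check-engine light match; visible smoke match; knocking noise miss; hard starting match; oil pressure low match
(B) faulty oxygen sensor — does not account for hard starting
(C) seized caliper — accounts for every observation (check-engine light through visible smoke → check-engine light)
(D) collapsed lifter — engine temperature normal match; check-engine light match; visible smoke match; knocking noise match; hard starting miss; oil pressure low match
Only (C) is consistent with every observation.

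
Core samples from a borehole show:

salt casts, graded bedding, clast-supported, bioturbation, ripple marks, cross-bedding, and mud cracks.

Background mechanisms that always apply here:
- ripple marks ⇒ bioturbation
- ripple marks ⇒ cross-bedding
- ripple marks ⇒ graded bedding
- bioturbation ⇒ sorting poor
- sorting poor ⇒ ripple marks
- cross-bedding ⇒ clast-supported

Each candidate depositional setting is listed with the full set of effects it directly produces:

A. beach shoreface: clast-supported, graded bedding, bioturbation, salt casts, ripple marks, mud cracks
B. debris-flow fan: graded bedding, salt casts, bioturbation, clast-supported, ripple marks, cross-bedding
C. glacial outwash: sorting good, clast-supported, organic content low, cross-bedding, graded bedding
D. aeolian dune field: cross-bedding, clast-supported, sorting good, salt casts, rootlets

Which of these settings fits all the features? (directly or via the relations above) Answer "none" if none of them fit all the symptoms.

Per-candidate check:
(A) beach shoreface — accounts for every observation (cross-bedding through ripple marks → cross-bedding)
(B) debris-flow fan — does not account for mud cracks
(C) glacial outwash — salt casts NO; graded bedding yes; clast-supported yes; bioturbation NO; ripple marks NO; cross-bedding yes; mud cracks NO
(D) aeolian dune field — does not account for graded bedding, bioturbation, ripple marks, mud cracks
Only (A) is consistent with every observation.

A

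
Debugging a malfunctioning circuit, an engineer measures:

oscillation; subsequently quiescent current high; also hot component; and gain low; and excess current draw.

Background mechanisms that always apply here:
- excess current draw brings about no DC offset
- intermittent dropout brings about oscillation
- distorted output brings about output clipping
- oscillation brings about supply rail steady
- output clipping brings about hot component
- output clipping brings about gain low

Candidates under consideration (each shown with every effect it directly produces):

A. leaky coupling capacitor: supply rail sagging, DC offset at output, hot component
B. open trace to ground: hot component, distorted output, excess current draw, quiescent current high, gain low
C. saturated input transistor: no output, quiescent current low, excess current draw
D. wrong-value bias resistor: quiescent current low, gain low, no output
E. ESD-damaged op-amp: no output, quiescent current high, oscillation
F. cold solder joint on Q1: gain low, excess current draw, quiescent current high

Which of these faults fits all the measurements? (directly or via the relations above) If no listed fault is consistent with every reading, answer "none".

none

Testing each hypothesis:
(A) leaky coupling capacitor — oscillation NO; quiescent current high NO; hot component yes; gain low NO; excess current draw NO
(B) open trace to ground — does not account for oscillation
(C) saturated input transistor — fails on oscillation, quiescent current high, hot component, gain low (predicts quiescent current low, not quiescent current high)
(D) wrong-value bias resistor — oscillation NO; quiescent current high NO; hot component NO; gain low yes; excess current draw NO
(E) ESD-damaged op-amp — oscillation yes; quiescent current high yes; hot component NO; gain low NO; excess current draw NO
(F) cold solder joint on Q1 — oscillation NO; quiescent current high yes; hot component NO; gain low yes; excess current draw yes
None of the listed candidates fits everything.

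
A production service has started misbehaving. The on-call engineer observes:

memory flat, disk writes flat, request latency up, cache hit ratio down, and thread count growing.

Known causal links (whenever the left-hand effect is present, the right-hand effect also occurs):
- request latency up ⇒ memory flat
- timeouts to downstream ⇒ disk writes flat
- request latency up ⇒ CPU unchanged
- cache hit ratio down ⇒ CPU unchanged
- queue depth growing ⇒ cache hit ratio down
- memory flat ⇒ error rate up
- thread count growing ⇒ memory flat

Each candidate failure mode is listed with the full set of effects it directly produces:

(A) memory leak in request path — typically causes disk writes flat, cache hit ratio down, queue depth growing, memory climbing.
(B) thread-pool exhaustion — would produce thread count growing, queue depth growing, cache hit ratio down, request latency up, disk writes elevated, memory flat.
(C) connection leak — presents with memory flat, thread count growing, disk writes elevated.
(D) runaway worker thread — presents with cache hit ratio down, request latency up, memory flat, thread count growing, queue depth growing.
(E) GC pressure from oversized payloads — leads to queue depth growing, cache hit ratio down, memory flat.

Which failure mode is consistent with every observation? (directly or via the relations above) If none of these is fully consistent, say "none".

Checking each candidate against the observations:
(A) memory leak in request path — memory flat -; disk writes flat +; request latency up -; cache hit ratio down +; thread count growing -
(B) thread-pool exhaustion — fails on disk writes flat (predicts disk writes elevated, not disk writes flat)
(C) connection leak — memory flat +; disk writes flat -; request latency up -; cache hit ratio down -; thread count growing +
(D) runaway worker thread — memory flat +; disk writes flat -; request latency up +; cache hit ratio down +; thread count growing +
(E) GC pressure from oversized payloads — does not account for disk writes flat, request latency up, thread count growing
Every candidate fails on at least one observation.

none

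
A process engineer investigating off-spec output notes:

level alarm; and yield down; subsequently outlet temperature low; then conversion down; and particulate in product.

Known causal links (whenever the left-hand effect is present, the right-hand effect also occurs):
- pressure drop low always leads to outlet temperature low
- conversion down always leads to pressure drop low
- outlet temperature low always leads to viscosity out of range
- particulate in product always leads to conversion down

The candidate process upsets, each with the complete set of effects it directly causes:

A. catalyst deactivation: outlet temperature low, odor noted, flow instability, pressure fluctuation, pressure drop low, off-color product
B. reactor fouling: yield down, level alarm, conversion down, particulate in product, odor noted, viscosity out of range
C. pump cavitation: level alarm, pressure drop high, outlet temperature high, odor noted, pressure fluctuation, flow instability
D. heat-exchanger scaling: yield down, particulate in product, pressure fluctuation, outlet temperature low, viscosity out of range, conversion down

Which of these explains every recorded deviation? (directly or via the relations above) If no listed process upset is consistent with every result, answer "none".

Checking each candidate against the observations:
(A) catalyst deactivation — does not account for level alarm, yield down, conversion down, particulate in product
(B) reactor fouling — accounts for every observation (outlet temperature low via conversion down → pressure drop low → outlet temperature low)
(C) pump cavitation — fails on yield down, outlet temperature low, conversion down, particulate in product (predicts outlet temperature high, not outlet temperature low)
(D) heat-exchanger scaling — level alarm NO; yield down yes; outlet temperature low yes; conversion down yes; particulate in product yes
Only (B) is consistent with every observation.

B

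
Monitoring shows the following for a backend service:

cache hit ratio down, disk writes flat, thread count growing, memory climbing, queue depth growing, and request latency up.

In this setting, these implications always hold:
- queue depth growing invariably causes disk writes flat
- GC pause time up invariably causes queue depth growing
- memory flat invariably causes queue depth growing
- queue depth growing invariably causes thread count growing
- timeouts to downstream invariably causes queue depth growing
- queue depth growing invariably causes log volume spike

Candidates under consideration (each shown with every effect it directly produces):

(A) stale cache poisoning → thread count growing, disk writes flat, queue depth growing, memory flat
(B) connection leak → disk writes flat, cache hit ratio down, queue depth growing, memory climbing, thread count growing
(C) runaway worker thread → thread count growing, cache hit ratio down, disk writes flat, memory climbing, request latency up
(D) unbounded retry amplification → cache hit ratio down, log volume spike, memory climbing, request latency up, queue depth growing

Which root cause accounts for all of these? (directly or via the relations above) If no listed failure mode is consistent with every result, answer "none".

Testing each hypothesis:
(A) stale cache poisoning — cache hit ratio down ✗; disk writes flat ✓; thread count growing ✓; memory climbing ✗; queue depth growing ✓; request latency up ✗
(B) connection leak — cache hit ratio down ✓; disk writes flat ✓; thread count growing ✓; memory climbing ✓; queue depth growing ✓; request latency up ✗
(C) runaway worker thread — cache hit ratio down ✓; disk writes flat ✓; thread count growing ✓; memory climbing ✓; queue depth growing ✗; request latency up ✓
(D) unbounded retry amplification — cache hit ratio down ✓; disk writes flat ✓ (via queue depth growing → disk writes flat); thread count growing ✓ (via queue depth growing → thread count growing); memory climbing ✓; queue depth growing ✓; request latency up ✓
Only (D) is consistent with every observation.

D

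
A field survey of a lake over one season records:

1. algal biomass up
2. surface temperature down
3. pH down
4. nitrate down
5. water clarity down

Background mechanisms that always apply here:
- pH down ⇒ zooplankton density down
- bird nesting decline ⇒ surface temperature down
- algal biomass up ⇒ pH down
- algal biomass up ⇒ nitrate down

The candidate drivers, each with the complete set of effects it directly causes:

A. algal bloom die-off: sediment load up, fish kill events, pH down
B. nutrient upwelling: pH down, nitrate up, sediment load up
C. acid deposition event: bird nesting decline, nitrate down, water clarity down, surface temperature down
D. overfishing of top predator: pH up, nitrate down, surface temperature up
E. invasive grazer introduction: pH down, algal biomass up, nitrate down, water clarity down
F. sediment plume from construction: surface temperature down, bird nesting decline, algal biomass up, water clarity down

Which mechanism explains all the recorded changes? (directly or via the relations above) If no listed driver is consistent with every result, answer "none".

F

Testing each hypothesis:
(A) algal bloom die-off — algal biomass up NO; surface temperature down NO; pH down yes; nitrate down NO; water clarity down NO
(B) nutrient upwelling — algal biomass up NO; surface temperature down NO; pH down yes; nitrate down NO; water clarity down NO
(C) acid deposition event — does not account for algal biomass up, pH down
(D) overfishing of top predator — fails on algal biomass up, surface temperature down, pH down, water clarity down (predicts surface temperature up, not surface temperature down; predicts pH up, not pH down)
(E) invasive grazer introduction — algal biomass up yes; surface temperature down NO; pH down yes; nitrate down yes; water clarity down yes
(F) sediment plume from construction — algal biomass up yes; surface temperature down yes; pH down yes (through algal biomass up → pH down); nitrate down yes (through algal biomass up → nitrate down); water clarity down yes
(F) alone accounts for all the evidence.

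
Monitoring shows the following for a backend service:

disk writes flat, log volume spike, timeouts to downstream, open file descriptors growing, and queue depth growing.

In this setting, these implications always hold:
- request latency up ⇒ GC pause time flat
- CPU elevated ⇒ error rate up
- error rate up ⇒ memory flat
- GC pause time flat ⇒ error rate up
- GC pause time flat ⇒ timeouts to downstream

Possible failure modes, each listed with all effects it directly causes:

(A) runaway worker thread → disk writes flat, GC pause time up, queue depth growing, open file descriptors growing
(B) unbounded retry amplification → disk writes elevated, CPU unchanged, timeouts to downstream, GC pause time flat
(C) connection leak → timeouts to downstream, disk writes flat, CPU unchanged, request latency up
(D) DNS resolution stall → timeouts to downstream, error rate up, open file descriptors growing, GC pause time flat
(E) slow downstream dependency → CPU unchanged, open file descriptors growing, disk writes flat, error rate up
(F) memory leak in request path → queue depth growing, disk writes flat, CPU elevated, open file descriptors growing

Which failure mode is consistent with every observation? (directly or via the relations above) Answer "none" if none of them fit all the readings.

Testing each hypothesis:
(A) runaway worker thread — disk writes flat ✓; log volume spike ✗; timeouts to downstream ✗; open file descriptors growing ✓; queue depth growing ✓
(B) unbounded retry amplification — disk writes flat ✗; log volume spike ✗; timeouts to downstream ✓; open file descriptors growing ✗; queue depth growing ✗
(C) connection leak — disk writes flat ✓; log volume spike ✗; timeouts to downstream ✓; open file descriptors growing ✗; queue depth growing ✗
(D) DNS resolution stall — does not account for disk writes flat, log volume spike, queue depth growing
(E) slow downstream dependency — does not account for log volume spike, timeouts to downstream, queue depth growing
(F) memory leak in request path — does not account for log volume spike, timeouts to downstream
Every candidate fails on at least one observation.

none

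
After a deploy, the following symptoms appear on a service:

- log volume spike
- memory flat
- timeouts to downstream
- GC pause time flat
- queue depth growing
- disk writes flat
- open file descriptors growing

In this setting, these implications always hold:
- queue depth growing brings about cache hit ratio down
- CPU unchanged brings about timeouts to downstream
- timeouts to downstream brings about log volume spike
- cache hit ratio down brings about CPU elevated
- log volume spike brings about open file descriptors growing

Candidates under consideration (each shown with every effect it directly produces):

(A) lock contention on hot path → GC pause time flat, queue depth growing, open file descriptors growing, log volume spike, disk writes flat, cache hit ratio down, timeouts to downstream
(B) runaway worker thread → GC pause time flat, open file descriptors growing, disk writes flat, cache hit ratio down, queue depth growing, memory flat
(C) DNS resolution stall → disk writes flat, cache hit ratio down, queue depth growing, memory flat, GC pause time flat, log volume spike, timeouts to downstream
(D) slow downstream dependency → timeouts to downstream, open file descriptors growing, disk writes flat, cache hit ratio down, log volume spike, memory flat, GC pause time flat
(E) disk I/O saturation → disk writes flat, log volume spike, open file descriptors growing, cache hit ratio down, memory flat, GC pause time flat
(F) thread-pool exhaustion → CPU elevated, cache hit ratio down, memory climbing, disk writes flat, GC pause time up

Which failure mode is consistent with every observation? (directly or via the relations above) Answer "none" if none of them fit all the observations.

Per-candidate check:
(A) lock contention on hot path — log volume spike yes; memory flat NO; timeouts to downstream yes; GC pause time flat yes; queue depth growing yes; disk writes flat yes; open file descriptors growing yes
(B) runaway worker thread — does not account for log volume spike, timeouts to downstream
(C) DNS resolution stall — log volume spike yes; memory flat yes; timeouts to downstream yes; GC pause time flat yes; queue depth growing yes; disk writes flat yes; open file descriptors growing yes (through log volume spike → open file descriptors growing)
(D) slow downstream dependency — log volume spike yes; memory flat yes; timeouts to downstream yes; GC pause time flat yes; queue depth growing NO; disk writes flat yes; open file descriptors growing yes
(E) disk I/O saturation — does not account for timeouts to downstream, queue depth growing
(F) thread-pool exhaustion — fails on log volume spike, memory flat, timeouts to downstream, GC pause time flat, queue depth growing, open file descriptors growing (predicts memory climbing, not memory flat; predicts GC pause time up, not GC pause time flat)
(C) alone accounts for all the evidence.

C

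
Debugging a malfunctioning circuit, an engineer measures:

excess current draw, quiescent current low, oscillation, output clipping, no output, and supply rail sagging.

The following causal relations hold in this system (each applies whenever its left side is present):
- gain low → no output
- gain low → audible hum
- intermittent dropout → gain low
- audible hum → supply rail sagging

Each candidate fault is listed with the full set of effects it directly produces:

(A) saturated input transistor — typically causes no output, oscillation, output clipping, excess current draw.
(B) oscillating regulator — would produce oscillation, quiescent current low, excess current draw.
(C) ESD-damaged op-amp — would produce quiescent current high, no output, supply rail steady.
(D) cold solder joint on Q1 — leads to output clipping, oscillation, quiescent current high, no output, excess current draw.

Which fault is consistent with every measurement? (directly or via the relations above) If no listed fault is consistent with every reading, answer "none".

none

Testing each hypothesis:
(A) saturated input transistor — does not account for quiescent current low, supply rail sagging
(B) oscillating regulator — does not account for output clipping, no output, supply rail sagging
(C) ESD-damaged op-amp — excess current draw miss; quiescent current low miss; oscillation miss; output clipping miss; no output match; supply rail sagging miss
(D) cold solder joint on Q1 — fails on quiescent current low, supply rail sagging (predicts quiescent current high, not quiescent current low)
None of the listed candidates fits everything.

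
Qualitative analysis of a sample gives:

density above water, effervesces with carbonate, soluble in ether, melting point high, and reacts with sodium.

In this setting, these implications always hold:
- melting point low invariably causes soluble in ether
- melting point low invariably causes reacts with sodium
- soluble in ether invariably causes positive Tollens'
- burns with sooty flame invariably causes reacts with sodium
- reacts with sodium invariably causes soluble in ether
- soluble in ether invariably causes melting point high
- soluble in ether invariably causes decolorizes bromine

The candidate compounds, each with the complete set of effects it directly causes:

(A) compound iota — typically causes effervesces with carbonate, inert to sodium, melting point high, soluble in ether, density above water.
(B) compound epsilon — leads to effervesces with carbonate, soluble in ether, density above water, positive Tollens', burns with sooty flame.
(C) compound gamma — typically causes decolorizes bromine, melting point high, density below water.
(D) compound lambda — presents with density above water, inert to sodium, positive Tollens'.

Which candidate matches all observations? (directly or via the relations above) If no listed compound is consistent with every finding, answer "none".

Testing each hypothesis:
(A) compound iota — density above water +; effervesces with carbonate +; soluble in ether +; melting point high +; reacts with sodium -
(B) compound epsilon — density above water +; effervesces with carbonate +; soluble in ether +; melting point high + (by soluble in ether → melting point high); reacts with sodium + (by burns with sooty flame → reacts with sodium)
(C) compound gamma — fails on density above water, effervesces with carbonate, soluble in ether, reacts with sodium (predicts density below water, not density above water)
(D) compound lambda — fails on effervesces with carbonate, soluble in ether, melting point high, reacts with sodium (predicts inert to sodium, not reacts with sodium)
(B) alone accounts for all the evidence.

B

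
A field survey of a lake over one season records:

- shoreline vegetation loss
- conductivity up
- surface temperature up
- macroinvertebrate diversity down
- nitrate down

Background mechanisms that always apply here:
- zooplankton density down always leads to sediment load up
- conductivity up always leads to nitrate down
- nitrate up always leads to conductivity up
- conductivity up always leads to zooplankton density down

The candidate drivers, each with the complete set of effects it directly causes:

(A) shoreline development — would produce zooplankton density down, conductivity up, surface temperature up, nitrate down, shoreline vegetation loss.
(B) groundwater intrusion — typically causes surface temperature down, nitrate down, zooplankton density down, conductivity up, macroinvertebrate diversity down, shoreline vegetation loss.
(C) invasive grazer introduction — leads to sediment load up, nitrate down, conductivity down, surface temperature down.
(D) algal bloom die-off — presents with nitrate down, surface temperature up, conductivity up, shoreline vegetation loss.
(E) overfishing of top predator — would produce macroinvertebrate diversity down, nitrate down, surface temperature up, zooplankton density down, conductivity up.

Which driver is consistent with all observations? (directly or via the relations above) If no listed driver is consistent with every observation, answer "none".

none

Checking each candidate against the observations:
(A) shoreline development — shoreline vegetation loss match; conductivity up match; surface temperature up match; macroinvertebrate diversity down miss; nitrate down match
(B) groundwater intrusion — shoreline vegetation loss match; conductivity up match; surface temperature up miss; macroinvertebrate diversity down match; nitrate down match
(C) invasive grazer introduction — fails on shoreline vegetation loss, conductivity up, surface temperature up, macroinvertebrate diversity down (predicts conductivity down, not conductivity up; predicts surface temperature down, not surface temperature up)
(D) algal bloom die-off — shoreline vegetation loss match; conductivity up match; surface temperature up match; macroinvertebrate diversity down miss; nitrate down match
(E) overfishing of top predator — shoreline vegetation loss miss; conductivity up match; surface temperature up match; macroinvertebrate diversity down match; nitrate down match
No candidate is consistent with all observations.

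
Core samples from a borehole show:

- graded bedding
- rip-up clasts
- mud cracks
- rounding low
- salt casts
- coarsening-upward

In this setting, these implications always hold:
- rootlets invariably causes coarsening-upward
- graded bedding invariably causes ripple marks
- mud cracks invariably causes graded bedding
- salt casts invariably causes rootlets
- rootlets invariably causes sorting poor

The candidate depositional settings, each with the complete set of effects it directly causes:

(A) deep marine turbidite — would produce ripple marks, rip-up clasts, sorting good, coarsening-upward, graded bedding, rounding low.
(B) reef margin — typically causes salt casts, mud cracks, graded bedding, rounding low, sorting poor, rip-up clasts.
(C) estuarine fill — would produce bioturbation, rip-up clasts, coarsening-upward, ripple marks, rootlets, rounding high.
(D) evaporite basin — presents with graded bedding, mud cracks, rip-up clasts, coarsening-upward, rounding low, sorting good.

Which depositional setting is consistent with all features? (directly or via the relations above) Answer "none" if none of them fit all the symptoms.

B

Per-candidate check:
(A) deep marine turbidite — graded bedding ✓; rip-up clasts ✓; mud cracks ✗; rounding low ✓; salt casts ✗; coarsening-upward ✓
(B) reef margin — accounts for every observation (coarsening-upward through salt casts → rootlets → coarsening-upward)
(C) estuarine fill — graded bedding ✗; rip-up clasts ✓; mud cracks ✗; rounding low ✗; salt casts ✗; coarsening-upward ✓
(D) evaporite basin — graded bedding ✓; rip-up clasts ✓; mud cracks ✓; rounding low ✓; salt casts ✗; coarsening-upward ✓
(B) alone accounts for all the evidence.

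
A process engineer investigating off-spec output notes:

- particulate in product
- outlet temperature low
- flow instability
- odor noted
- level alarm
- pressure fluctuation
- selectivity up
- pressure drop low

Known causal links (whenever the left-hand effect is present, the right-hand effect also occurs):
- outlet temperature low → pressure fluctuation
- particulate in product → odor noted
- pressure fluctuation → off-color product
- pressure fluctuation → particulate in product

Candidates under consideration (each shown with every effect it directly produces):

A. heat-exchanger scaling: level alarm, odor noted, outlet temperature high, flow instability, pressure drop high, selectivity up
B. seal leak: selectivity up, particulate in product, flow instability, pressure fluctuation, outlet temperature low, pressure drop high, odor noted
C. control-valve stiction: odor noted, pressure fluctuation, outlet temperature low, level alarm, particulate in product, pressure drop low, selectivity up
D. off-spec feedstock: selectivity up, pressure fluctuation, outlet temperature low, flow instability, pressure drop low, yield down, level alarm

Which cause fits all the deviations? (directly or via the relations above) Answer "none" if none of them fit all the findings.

Testing each hypothesis:
(A) heat-exchanger scaling — fails on particulate in product, outlet temperature low, pressure fluctuation, pressure drop low (predicts outlet temperature high, not outlet temperature low; predicts pressure drop high, not pressure drop low)
(B) seal leak — particulate in product match; outlet temperature low match; flow instability match; odor noted match; level alarm miss; pressure fluctuation match; selectivity up match; pressure drop low miss
(C) control-valve stiction — particulate in product match; outlet temperature low match; flow instability miss; odor noted match; level alarm match; pressure fluctuation match; selectivity up match; pressure drop low match
(D) off-spec feedstock — particulate in product match (by pressure fluctuation → particulate in product); outlet temperature low match; flow instability match; odor noted match (by pressure fluctuation → particulate in product → odor noted); level alarm match; pressure fluctuation match; selectivity up match; pressure drop low match
(D) is the only candidate with no mismatches.

D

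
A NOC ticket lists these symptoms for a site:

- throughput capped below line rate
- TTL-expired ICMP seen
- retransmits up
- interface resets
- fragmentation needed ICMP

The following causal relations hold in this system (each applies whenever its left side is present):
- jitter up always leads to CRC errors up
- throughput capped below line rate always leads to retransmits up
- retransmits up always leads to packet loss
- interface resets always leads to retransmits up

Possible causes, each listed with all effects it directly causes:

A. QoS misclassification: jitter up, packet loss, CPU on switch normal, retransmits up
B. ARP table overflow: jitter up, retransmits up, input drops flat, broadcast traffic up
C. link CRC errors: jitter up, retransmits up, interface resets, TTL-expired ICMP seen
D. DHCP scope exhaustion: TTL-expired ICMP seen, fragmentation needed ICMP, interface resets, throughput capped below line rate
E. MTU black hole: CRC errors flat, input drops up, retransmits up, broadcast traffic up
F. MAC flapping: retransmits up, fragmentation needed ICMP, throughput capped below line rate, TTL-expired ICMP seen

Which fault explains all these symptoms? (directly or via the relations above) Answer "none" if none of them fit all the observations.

D

For each candidate, compare predicted effects to what was observed:
(A) QoS misclassification — throughput capped below line rate NO; TTL-expired ICMP seen NO; retransmits up yes; interface resets NO; fragmentation needed ICMP NO
(B) ARP table overflow — throughput capped below line rate NO; TTL-expired ICMP seen NO; retransmits up yes; interface resets NO; fragmentation needed ICMP NO
(C) link CRC errors — throughput capped below line rate NO; TTL-expired ICMP seen yes; retransmits up yes; interface resets yes; fragmentation needed ICMP NO
(D) DHCP scope exhaustion — throughput capped below line rate yes; TTL-expired ICMP seen yes; retransmits up yes (by throughput capped below line rate → retransmits up); interface resets yes; fragmentation needed ICMP yes
(E) MTU black hole — throughput capped below line rate NO; TTL-expired ICMP seen NO; retransmits up yes; interface resets NO; fragmentation needed ICMP NO
(F) MAC flapping — throughput capped below line rate yes; TTL-expired ICMP seen yes; retransmits up yes; interface resets NO; fragmentation needed ICMP yes
(D) is the only candidate with no mismatches.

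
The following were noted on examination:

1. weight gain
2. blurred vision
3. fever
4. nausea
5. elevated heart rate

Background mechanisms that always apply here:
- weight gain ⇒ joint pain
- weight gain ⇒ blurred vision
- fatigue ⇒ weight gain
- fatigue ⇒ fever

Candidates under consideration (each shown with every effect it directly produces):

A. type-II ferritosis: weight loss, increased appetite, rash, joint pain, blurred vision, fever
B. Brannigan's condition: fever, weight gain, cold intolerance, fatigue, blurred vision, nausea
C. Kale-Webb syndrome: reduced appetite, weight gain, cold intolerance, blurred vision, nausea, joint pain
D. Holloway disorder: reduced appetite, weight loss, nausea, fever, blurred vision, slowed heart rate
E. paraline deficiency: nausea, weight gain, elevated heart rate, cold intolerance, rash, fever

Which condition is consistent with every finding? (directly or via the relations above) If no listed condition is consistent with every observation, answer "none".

E

For each candidate, compare predicted effects to what was observed:
(A) type-II ferritosis — weight gain -; blurred vision +; fever +; nausea -; elevated heart rate -
(B) Brannigan's condition — does not account for elevated heart rate
(C) Kale-Webb syndrome — does not account for fever, elevated heart rate
(D) Holloway disorder — fails on weight gain, elevated heart rate (predicts weight loss, not weight gain; predicts slowed heart rate, not elevated heart rate)
(E) paraline deficiency — weight gain +; blurred vision + (via weight gain → blurred vision); fever +; nausea +; elevated heart rate +
(E) alone accounts for all the evidence.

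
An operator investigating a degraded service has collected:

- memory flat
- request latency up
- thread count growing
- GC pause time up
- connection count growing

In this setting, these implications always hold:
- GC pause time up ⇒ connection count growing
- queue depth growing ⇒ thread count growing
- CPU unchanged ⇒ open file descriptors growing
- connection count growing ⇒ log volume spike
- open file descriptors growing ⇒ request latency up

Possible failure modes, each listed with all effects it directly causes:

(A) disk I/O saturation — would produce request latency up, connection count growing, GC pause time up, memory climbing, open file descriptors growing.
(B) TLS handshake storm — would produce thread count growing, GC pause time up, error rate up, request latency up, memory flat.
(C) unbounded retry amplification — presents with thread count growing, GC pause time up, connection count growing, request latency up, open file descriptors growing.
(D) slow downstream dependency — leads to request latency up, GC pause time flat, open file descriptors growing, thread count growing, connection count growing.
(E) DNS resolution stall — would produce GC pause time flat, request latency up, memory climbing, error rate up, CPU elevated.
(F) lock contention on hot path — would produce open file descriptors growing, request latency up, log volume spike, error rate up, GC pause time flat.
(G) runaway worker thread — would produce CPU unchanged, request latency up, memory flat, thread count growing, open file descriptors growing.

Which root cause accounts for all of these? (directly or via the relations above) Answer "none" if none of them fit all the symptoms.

Testing each hypothesis:
(A) disk I/O saturation — memory flat NO; request latency up yes; thread count growing NO; GC pause time up yes; connection count growing yes
(B) TLS handshake storm — memory flat yes; request latency up yes; thread count growing yes; GC pause time up yes; connection count growing yes (by GC pause time up → connection count growing)
(C) unbounded retry amplification — memory flat NO; request latency up yes; thread count growing yes; GC pause time up yes; connection count growing yes
(D) slow downstream dependency — memory flat NO; request latency up yes; thread count growing yes; GC pause time up NO; connection count growing yes
(E) DNS resolution stall — fails on memory flat, thread count growing, GC pause time up, connection count growing (predicts memory climbing, not memory flat; predicts GC pause time flat, not GC pause time up)
(F) lock contention on hot path — memory flat NO; request latency up yes; thread count growing NO; GC pause time up NO; connection count growing NO
(G) runaway worker thread — memory flat yes; request latency up yes; thread count growing yes; GC pause time up NO; connection count growing NO
(B) is the only candidate with no mismatches.

B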